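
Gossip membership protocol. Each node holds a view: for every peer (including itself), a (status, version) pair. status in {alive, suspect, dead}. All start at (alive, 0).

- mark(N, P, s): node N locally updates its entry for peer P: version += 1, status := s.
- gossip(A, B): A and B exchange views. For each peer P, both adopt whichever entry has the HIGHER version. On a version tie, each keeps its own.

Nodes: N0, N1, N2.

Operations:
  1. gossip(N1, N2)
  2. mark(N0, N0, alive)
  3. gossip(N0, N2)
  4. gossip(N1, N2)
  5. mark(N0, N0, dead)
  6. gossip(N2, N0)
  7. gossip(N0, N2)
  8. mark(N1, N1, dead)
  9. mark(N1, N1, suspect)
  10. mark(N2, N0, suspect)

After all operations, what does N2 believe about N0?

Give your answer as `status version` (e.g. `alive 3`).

Op 1: gossip N1<->N2 -> N1.N0=(alive,v0) N1.N1=(alive,v0) N1.N2=(alive,v0) | N2.N0=(alive,v0) N2.N1=(alive,v0) N2.N2=(alive,v0)
Op 2: N0 marks N0=alive -> (alive,v1)
Op 3: gossip N0<->N2 -> N0.N0=(alive,v1) N0.N1=(alive,v0) N0.N2=(alive,v0) | N2.N0=(alive,v1) N2.N1=(alive,v0) N2.N2=(alive,v0)
Op 4: gossip N1<->N2 -> N1.N0=(alive,v1) N1.N1=(alive,v0) N1.N2=(alive,v0) | N2.N0=(alive,v1) N2.N1=(alive,v0) N2.N2=(alive,v0)
Op 5: N0 marks N0=dead -> (dead,v2)
Op 6: gossip N2<->N0 -> N2.N0=(dead,v2) N2.N1=(alive,v0) N2.N2=(alive,v0) | N0.N0=(dead,v2) N0.N1=(alive,v0) N0.N2=(alive,v0)
Op 7: gossip N0<->N2 -> N0.N0=(dead,v2) N0.N1=(alive,v0) N0.N2=(alive,v0) | N2.N0=(dead,v2) N2.N1=(alive,v0) N2.N2=(alive,v0)
Op 8: N1 marks N1=dead -> (dead,v1)
Op 9: N1 marks N1=suspect -> (suspect,v2)
Op 10: N2 marks N0=suspect -> (suspect,v3)

Answer: suspect 3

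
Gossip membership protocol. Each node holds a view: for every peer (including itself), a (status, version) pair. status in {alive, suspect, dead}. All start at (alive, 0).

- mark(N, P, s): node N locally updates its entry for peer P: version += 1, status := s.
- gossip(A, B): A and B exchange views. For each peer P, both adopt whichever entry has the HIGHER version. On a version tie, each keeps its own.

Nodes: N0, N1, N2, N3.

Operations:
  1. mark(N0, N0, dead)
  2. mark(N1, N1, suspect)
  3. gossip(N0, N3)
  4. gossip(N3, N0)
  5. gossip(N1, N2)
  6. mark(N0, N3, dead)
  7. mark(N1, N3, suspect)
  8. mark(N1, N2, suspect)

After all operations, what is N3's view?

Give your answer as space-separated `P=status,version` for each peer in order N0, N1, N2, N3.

Op 1: N0 marks N0=dead -> (dead,v1)
Op 2: N1 marks N1=suspect -> (suspect,v1)
Op 3: gossip N0<->N3 -> N0.N0=(dead,v1) N0.N1=(alive,v0) N0.N2=(alive,v0) N0.N3=(alive,v0) | N3.N0=(dead,v1) N3.N1=(alive,v0) N3.N2=(alive,v0) N3.N3=(alive,v0)
Op 4: gossip N3<->N0 -> N3.N0=(dead,v1) N3.N1=(alive,v0) N3.N2=(alive,v0) N3.N3=(alive,v0) | N0.N0=(dead,v1) N0.N1=(alive,v0) N0.N2=(alive,v0) N0.N3=(alive,v0)
Op 5: gossip N1<->N2 -> N1.N0=(alive,v0) N1.N1=(suspect,v1) N1.N2=(alive,v0) N1.N3=(alive,v0) | N2.N0=(alive,v0) N2.N1=(suspect,v1) N2.N2=(alive,v0) N2.N3=(alive,v0)
Op 6: N0 marks N3=dead -> (dead,v1)
Op 7: N1 marks N3=suspect -> (suspect,v1)
Op 8: N1 marks N2=suspect -> (suspect,v1)

Answer: N0=dead,1 N1=alive,0 N2=alive,0 N3=alive,0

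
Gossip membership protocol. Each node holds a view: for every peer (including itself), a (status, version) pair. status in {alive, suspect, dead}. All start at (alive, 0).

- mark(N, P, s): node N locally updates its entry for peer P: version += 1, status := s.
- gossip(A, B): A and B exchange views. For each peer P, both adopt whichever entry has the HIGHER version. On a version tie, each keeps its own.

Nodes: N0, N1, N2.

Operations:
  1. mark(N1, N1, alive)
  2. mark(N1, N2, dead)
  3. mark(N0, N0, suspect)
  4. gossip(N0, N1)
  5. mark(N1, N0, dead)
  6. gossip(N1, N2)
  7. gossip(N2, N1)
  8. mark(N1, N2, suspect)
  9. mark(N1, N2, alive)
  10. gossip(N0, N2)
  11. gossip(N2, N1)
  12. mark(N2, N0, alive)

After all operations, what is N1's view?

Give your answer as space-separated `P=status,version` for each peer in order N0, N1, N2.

Op 1: N1 marks N1=alive -> (alive,v1)
Op 2: N1 marks N2=dead -> (dead,v1)
Op 3: N0 marks N0=suspect -> (suspect,v1)
Op 4: gossip N0<->N1 -> N0.N0=(suspect,v1) N0.N1=(alive,v1) N0.N2=(dead,v1) | N1.N0=(suspect,v1) N1.N1=(alive,v1) N1.N2=(dead,v1)
Op 5: N1 marks N0=dead -> (dead,v2)
Op 6: gossip N1<->N2 -> N1.N0=(dead,v2) N1.N1=(alive,v1) N1.N2=(dead,v1) | N2.N0=(dead,v2) N2.N1=(alive,v1) N2.N2=(dead,v1)
Op 7: gossip N2<->N1 -> N2.N0=(dead,v2) N2.N1=(alive,v1) N2.N2=(dead,v1) | N1.N0=(dead,v2) N1.N1=(alive,v1) N1.N2=(dead,v1)
Op 8: N1 marks N2=suspect -> (suspect,v2)
Op 9: N1 marks N2=alive -> (alive,v3)
Op 10: gossip N0<->N2 -> N0.N0=(dead,v2) N0.N1=(alive,v1) N0.N2=(dead,v1) | N2.N0=(dead,v2) N2.N1=(alive,v1) N2.N2=(dead,v1)
Op 11: gossip N2<->N1 -> N2.N0=(dead,v2) N2.N1=(alive,v1) N2.N2=(alive,v3) | N1.N0=(dead,v2) N1.N1=(alive,v1) N1.N2=(alive,v3)
Op 12: N2 marks N0=alive -> (alive,v3)

Answer: N0=dead,2 N1=alive,1 N2=alive,3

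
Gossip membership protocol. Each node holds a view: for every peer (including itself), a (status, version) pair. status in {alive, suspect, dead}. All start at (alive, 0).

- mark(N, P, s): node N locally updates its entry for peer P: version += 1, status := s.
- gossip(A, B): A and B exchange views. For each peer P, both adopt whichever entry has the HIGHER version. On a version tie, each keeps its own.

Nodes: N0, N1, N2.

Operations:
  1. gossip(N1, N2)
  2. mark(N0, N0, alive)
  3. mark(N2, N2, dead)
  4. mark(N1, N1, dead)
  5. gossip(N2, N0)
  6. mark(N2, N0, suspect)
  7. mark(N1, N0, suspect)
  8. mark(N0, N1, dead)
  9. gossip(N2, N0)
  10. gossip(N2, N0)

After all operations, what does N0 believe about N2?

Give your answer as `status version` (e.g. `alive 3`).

Answer: dead 1

Derivation:
Op 1: gossip N1<->N2 -> N1.N0=(alive,v0) N1.N1=(alive,v0) N1.N2=(alive,v0) | N2.N0=(alive,v0) N2.N1=(alive,v0) N2.N2=(alive,v0)
Op 2: N0 marks N0=alive -> (alive,v1)
Op 3: N2 marks N2=dead -> (dead,v1)
Op 4: N1 marks N1=dead -> (dead,v1)
Op 5: gossip N2<->N0 -> N2.N0=(alive,v1) N2.N1=(alive,v0) N2.N2=(dead,v1) | N0.N0=(alive,v1) N0.N1=(alive,v0) N0.N2=(dead,v1)
Op 6: N2 marks N0=suspect -> (suspect,v2)
Op 7: N1 marks N0=suspect -> (suspect,v1)
Op 8: N0 marks N1=dead -> (dead,v1)
Op 9: gossip N2<->N0 -> N2.N0=(suspect,v2) N2.N1=(dead,v1) N2.N2=(dead,v1) | N0.N0=(suspect,v2) N0.N1=(dead,v1) N0.N2=(dead,v1)
Op 10: gossip N2<->N0 -> N2.N0=(suspect,v2) N2.N1=(dead,v1) N2.N2=(dead,v1) | N0.N0=(suspect,v2) N0.N1=(dead,v1) N0.N2=(dead,v1)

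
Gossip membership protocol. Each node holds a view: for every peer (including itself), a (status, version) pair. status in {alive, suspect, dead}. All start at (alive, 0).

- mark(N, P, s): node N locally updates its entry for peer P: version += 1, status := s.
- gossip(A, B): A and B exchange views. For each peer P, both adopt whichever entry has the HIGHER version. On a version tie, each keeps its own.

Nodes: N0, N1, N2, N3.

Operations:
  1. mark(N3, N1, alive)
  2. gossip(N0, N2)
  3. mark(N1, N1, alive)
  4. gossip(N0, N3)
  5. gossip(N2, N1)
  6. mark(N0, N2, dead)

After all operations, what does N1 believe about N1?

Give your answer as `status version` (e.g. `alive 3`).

Answer: alive 1

Derivation:
Op 1: N3 marks N1=alive -> (alive,v1)
Op 2: gossip N0<->N2 -> N0.N0=(alive,v0) N0.N1=(alive,v0) N0.N2=(alive,v0) N0.N3=(alive,v0) | N2.N0=(alive,v0) N2.N1=(alive,v0) N2.N2=(alive,v0) N2.N3=(alive,v0)
Op 3: N1 marks N1=alive -> (alive,v1)
Op 4: gossip N0<->N3 -> N0.N0=(alive,v0) N0.N1=(alive,v1) N0.N2=(alive,v0) N0.N3=(alive,v0) | N3.N0=(alive,v0) N3.N1=(alive,v1) N3.N2=(alive,v0) N3.N3=(alive,v0)
Op 5: gossip N2<->N1 -> N2.N0=(alive,v0) N2.N1=(alive,v1) N2.N2=(alive,v0) N2.N3=(alive,v0) | N1.N0=(alive,v0) N1.N1=(alive,v1) N1.N2=(alive,v0) N1.N3=(alive,v0)
Op 6: N0 marks N2=dead -> (dead,v1)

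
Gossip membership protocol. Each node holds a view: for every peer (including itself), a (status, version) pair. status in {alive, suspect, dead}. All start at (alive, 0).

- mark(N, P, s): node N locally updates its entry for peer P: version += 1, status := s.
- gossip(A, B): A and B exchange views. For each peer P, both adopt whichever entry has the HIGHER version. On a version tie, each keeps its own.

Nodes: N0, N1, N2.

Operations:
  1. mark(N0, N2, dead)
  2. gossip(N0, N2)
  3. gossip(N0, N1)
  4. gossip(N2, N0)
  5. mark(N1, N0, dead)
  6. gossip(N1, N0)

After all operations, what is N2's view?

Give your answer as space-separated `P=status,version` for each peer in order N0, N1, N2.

Answer: N0=alive,0 N1=alive,0 N2=dead,1

Derivation:
Op 1: N0 marks N2=dead -> (dead,v1)
Op 2: gossip N0<->N2 -> N0.N0=(alive,v0) N0.N1=(alive,v0) N0.N2=(dead,v1) | N2.N0=(alive,v0) N2.N1=(alive,v0) N2.N2=(dead,v1)
Op 3: gossip N0<->N1 -> N0.N0=(alive,v0) N0.N1=(alive,v0) N0.N2=(dead,v1) | N1.N0=(alive,v0) N1.N1=(alive,v0) N1.N2=(dead,v1)
Op 4: gossip N2<->N0 -> N2.N0=(alive,v0) N2.N1=(alive,v0) N2.N2=(dead,v1) | N0.N0=(alive,v0) N0.N1=(alive,v0) N0.N2=(dead,v1)
Op 5: N1 marks N0=dead -> (dead,v1)
Op 6: gossip N1<->N0 -> N1.N0=(dead,v1) N1.N1=(alive,v0) N1.N2=(dead,v1) | N0.N0=(dead,v1) N0.N1=(alive,v0) N0.N2=(dead,v1)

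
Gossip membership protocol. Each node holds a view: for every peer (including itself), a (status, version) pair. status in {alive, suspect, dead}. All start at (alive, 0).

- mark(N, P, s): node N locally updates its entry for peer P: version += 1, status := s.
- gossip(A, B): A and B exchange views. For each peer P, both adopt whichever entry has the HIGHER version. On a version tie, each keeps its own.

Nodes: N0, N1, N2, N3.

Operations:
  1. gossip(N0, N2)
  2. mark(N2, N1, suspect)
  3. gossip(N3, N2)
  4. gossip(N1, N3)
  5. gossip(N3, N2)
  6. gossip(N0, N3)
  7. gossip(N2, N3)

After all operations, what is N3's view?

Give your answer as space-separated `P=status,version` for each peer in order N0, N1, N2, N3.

Answer: N0=alive,0 N1=suspect,1 N2=alive,0 N3=alive,0

Derivation:
Op 1: gossip N0<->N2 -> N0.N0=(alive,v0) N0.N1=(alive,v0) N0.N2=(alive,v0) N0.N3=(alive,v0) | N2.N0=(alive,v0) N2.N1=(alive,v0) N2.N2=(alive,v0) N2.N3=(alive,v0)
Op 2: N2 marks N1=suspect -> (suspect,v1)
Op 3: gossip N3<->N2 -> N3.N0=(alive,v0) N3.N1=(suspect,v1) N3.N2=(alive,v0) N3.N3=(alive,v0) | N2.N0=(alive,v0) N2.N1=(suspect,v1) N2.N2=(alive,v0) N2.N3=(alive,v0)
Op 4: gossip N1<->N3 -> N1.N0=(alive,v0) N1.N1=(suspect,v1) N1.N2=(alive,v0) N1.N3=(alive,v0) | N3.N0=(alive,v0) N3.N1=(suspect,v1) N3.N2=(alive,v0) N3.N3=(alive,v0)
Op 5: gossip N3<->N2 -> N3.N0=(alive,v0) N3.N1=(suspect,v1) N3.N2=(alive,v0) N3.N3=(alive,v0) | N2.N0=(alive,v0) N2.N1=(suspect,v1) N2.N2=(alive,v0) N2.N3=(alive,v0)
Op 6: gossip N0<->N3 -> N0.N0=(alive,v0) N0.N1=(suspect,v1) N0.N2=(alive,v0) N0.N3=(alive,v0) | N3.N0=(alive,v0) N3.N1=(suspect,v1) N3.N2=(alive,v0) N3.N3=(alive,v0)
Op 7: gossip N2<->N3 -> N2.N0=(alive,v0) N2.N1=(suspect,v1) N2.N2=(alive,v0) N2.N3=(alive,v0) | N3.N0=(alive,v0) N3.N1=(suspect,v1) N3.N2=(alive,v0) N3.N3=(alive,v0)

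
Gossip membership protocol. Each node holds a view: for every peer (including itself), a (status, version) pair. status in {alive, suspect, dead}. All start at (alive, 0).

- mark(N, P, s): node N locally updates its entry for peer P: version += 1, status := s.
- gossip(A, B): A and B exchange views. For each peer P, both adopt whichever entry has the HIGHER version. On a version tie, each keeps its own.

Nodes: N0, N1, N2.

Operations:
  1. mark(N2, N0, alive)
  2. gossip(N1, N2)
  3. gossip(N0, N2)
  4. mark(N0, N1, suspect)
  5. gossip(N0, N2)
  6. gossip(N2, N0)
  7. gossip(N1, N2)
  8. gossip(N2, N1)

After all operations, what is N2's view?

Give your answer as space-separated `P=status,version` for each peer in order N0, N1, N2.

Answer: N0=alive,1 N1=suspect,1 N2=alive,0

Derivation:
Op 1: N2 marks N0=alive -> (alive,v1)
Op 2: gossip N1<->N2 -> N1.N0=(alive,v1) N1.N1=(alive,v0) N1.N2=(alive,v0) | N2.N0=(alive,v1) N2.N1=(alive,v0) N2.N2=(alive,v0)
Op 3: gossip N0<->N2 -> N0.N0=(alive,v1) N0.N1=(alive,v0) N0.N2=(alive,v0) | N2.N0=(alive,v1) N2.N1=(alive,v0) N2.N2=(alive,v0)
Op 4: N0 marks N1=suspect -> (suspect,v1)
Op 5: gossip N0<->N2 -> N0.N0=(alive,v1) N0.N1=(suspect,v1) N0.N2=(alive,v0) | N2.N0=(alive,v1) N2.N1=(suspect,v1) N2.N2=(alive,v0)
Op 6: gossip N2<->N0 -> N2.N0=(alive,v1) N2.N1=(suspect,v1) N2.N2=(alive,v0) | N0.N0=(alive,v1) N0.N1=(suspect,v1) N0.N2=(alive,v0)
Op 7: gossip N1<->N2 -> N1.N0=(alive,v1) N1.N1=(suspect,v1) N1.N2=(alive,v0) | N2.N0=(alive,v1) N2.N1=(suspect,v1) N2.N2=(alive,v0)
Op 8: gossip N2<->N1 -> N2.N0=(alive,v1) N2.N1=(suspect,v1) N2.N2=(alive,v0) | N1.N0=(alive,v1) N1.N1=(suspect,v1) N1.N2=(alive,v0)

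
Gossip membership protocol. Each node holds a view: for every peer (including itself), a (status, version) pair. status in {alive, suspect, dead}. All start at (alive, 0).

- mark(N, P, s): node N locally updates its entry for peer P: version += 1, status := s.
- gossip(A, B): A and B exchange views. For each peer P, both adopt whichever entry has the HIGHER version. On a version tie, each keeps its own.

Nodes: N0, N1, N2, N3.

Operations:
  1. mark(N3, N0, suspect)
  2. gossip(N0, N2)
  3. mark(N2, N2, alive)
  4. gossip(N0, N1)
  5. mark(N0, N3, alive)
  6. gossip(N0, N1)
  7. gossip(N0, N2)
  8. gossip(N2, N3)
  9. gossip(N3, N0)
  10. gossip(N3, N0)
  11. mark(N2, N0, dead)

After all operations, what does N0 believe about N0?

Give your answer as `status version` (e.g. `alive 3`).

Answer: suspect 1

Derivation:
Op 1: N3 marks N0=suspect -> (suspect,v1)
Op 2: gossip N0<->N2 -> N0.N0=(alive,v0) N0.N1=(alive,v0) N0.N2=(alive,v0) N0.N3=(alive,v0) | N2.N0=(alive,v0) N2.N1=(alive,v0) N2.N2=(alive,v0) N2.N3=(alive,v0)
Op 3: N2 marks N2=alive -> (alive,v1)
Op 4: gossip N0<->N1 -> N0.N0=(alive,v0) N0.N1=(alive,v0) N0.N2=(alive,v0) N0.N3=(alive,v0) | N1.N0=(alive,v0) N1.N1=(alive,v0) N1.N2=(alive,v0) N1.N3=(alive,v0)
Op 5: N0 marks N3=alive -> (alive,v1)
Op 6: gossip N0<->N1 -> N0.N0=(alive,v0) N0.N1=(alive,v0) N0.N2=(alive,v0) N0.N3=(alive,v1) | N1.N0=(alive,v0) N1.N1=(alive,v0) N1.N2=(alive,v0) N1.N3=(alive,v1)
Op 7: gossip N0<->N2 -> N0.N0=(alive,v0) N0.N1=(alive,v0) N0.N2=(alive,v1) N0.N3=(alive,v1) | N2.N0=(alive,v0) N2.N1=(alive,v0) N2.N2=(alive,v1) N2.N3=(alive,v1)
Op 8: gossip N2<->N3 -> N2.N0=(suspect,v1) N2.N1=(alive,v0) N2.N2=(alive,v1) N2.N3=(alive,v1) | N3.N0=(suspect,v1) N3.N1=(alive,v0) N3.N2=(alive,v1) N3.N3=(alive,v1)
Op 9: gossip N3<->N0 -> N3.N0=(suspect,v1) N3.N1=(alive,v0) N3.N2=(alive,v1) N3.N3=(alive,v1) | N0.N0=(suspect,v1) N0.N1=(alive,v0) N0.N2=(alive,v1) N0.N3=(alive,v1)
Op 10: gossip N3<->N0 -> N3.N0=(suspect,v1) N3.N1=(alive,v0) N3.N2=(alive,v1) N3.N3=(alive,v1) | N0.N0=(suspect,v1) N0.N1=(alive,v0) N0.N2=(alive,v1) N0.N3=(alive,v1)
Op 11: N2 marks N0=dead -> (dead,v2)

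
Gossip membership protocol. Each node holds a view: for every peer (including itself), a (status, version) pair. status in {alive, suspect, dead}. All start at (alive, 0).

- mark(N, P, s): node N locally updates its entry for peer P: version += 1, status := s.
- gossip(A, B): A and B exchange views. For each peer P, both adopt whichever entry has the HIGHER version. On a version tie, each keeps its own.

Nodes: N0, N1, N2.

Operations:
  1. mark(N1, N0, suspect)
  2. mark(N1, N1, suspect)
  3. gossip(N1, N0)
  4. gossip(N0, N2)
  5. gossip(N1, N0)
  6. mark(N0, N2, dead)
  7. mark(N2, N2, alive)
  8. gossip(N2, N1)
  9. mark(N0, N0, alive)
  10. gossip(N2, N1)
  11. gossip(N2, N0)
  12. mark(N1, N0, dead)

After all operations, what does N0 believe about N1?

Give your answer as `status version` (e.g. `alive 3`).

Answer: suspect 1

Derivation:
Op 1: N1 marks N0=suspect -> (suspect,v1)
Op 2: N1 marks N1=suspect -> (suspect,v1)
Op 3: gossip N1<->N0 -> N1.N0=(suspect,v1) N1.N1=(suspect,v1) N1.N2=(alive,v0) | N0.N0=(suspect,v1) N0.N1=(suspect,v1) N0.N2=(alive,v0)
Op 4: gossip N0<->N2 -> N0.N0=(suspect,v1) N0.N1=(suspect,v1) N0.N2=(alive,v0) | N2.N0=(suspect,v1) N2.N1=(suspect,v1) N2.N2=(alive,v0)
Op 5: gossip N1<->N0 -> N1.N0=(suspect,v1) N1.N1=(suspect,v1) N1.N2=(alive,v0) | N0.N0=(suspect,v1) N0.N1=(suspect,v1) N0.N2=(alive,v0)
Op 6: N0 marks N2=dead -> (dead,v1)
Op 7: N2 marks N2=alive -> (alive,v1)
Op 8: gossip N2<->N1 -> N2.N0=(suspect,v1) N2.N1=(suspect,v1) N2.N2=(alive,v1) | N1.N0=(suspect,v1) N1.N1=(suspect,v1) N1.N2=(alive,v1)
Op 9: N0 marks N0=alive -> (alive,v2)
Op 10: gossip N2<->N1 -> N2.N0=(suspect,v1) N2.N1=(suspect,v1) N2.N2=(alive,v1) | N1.N0=(suspect,v1) N1.N1=(suspect,v1) N1.N2=(alive,v1)
Op 11: gossip N2<->N0 -> N2.N0=(alive,v2) N2.N1=(suspect,v1) N2.N2=(alive,v1) | N0.N0=(alive,v2) N0.N1=(suspect,v1) N0.N2=(dead,v1)
Op 12: N1 marks N0=dead -> (dead,v2)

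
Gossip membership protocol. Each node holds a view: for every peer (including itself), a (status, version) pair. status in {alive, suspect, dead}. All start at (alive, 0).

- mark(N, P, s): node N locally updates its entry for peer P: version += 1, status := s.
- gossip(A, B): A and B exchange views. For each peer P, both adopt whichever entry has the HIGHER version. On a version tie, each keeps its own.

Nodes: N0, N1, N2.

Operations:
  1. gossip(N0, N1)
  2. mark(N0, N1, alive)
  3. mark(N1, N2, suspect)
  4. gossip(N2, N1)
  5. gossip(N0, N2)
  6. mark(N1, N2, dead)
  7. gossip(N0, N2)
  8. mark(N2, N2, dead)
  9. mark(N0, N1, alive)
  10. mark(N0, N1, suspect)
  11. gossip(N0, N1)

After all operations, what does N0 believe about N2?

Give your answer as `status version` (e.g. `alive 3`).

Answer: dead 2

Derivation:
Op 1: gossip N0<->N1 -> N0.N0=(alive,v0) N0.N1=(alive,v0) N0.N2=(alive,v0) | N1.N0=(alive,v0) N1.N1=(alive,v0) N1.N2=(alive,v0)
Op 2: N0 marks N1=alive -> (alive,v1)
Op 3: N1 marks N2=suspect -> (suspect,v1)
Op 4: gossip N2<->N1 -> N2.N0=(alive,v0) N2.N1=(alive,v0) N2.N2=(suspect,v1) | N1.N0=(alive,v0) N1.N1=(alive,v0) N1.N2=(suspect,v1)
Op 5: gossip N0<->N2 -> N0.N0=(alive,v0) N0.N1=(alive,v1) N0.N2=(suspect,v1) | N2.N0=(alive,v0) N2.N1=(alive,v1) N2.N2=(suspect,v1)
Op 6: N1 marks N2=dead -> (dead,v2)
Op 7: gossip N0<->N2 -> N0.N0=(alive,v0) N0.N1=(alive,v1) N0.N2=(suspect,v1) | N2.N0=(alive,v0) N2.N1=(alive,v1) N2.N2=(suspect,v1)
Op 8: N2 marks N2=dead -> (dead,v2)
Op 9: N0 marks N1=alive -> (alive,v2)
Op 10: N0 marks N1=suspect -> (suspect,v3)
Op 11: gossip N0<->N1 -> N0.N0=(alive,v0) N0.N1=(suspect,v3) N0.N2=(dead,v2) | N1.N0=(alive,v0) N1.N1=(suspect,v3) N1.N2=(dead,v2)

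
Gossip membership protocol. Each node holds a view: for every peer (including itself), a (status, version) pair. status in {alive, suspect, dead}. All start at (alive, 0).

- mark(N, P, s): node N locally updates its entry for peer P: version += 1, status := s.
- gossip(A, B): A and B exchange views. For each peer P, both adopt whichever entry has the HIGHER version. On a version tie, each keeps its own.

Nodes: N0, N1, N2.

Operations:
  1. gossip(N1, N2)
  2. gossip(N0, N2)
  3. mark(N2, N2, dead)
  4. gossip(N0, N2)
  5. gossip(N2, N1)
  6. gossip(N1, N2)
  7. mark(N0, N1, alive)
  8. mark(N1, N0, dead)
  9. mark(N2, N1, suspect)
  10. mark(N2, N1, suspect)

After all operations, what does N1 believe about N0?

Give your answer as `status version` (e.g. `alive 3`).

Answer: dead 1

Derivation:
Op 1: gossip N1<->N2 -> N1.N0=(alive,v0) N1.N1=(alive,v0) N1.N2=(alive,v0) | N2.N0=(alive,v0) N2.N1=(alive,v0) N2.N2=(alive,v0)
Op 2: gossip N0<->N2 -> N0.N0=(alive,v0) N0.N1=(alive,v0) N0.N2=(alive,v0) | N2.N0=(alive,v0) N2.N1=(alive,v0) N2.N2=(alive,v0)
Op 3: N2 marks N2=dead -> (dead,v1)
Op 4: gossip N0<->N2 -> N0.N0=(alive,v0) N0.N1=(alive,v0) N0.N2=(dead,v1) | N2.N0=(alive,v0) N2.N1=(alive,v0) N2.N2=(dead,v1)
Op 5: gossip N2<->N1 -> N2.N0=(alive,v0) N2.N1=(alive,v0) N2.N2=(dead,v1) | N1.N0=(alive,v0) N1.N1=(alive,v0) N1.N2=(dead,v1)
Op 6: gossip N1<->N2 -> N1.N0=(alive,v0) N1.N1=(alive,v0) N1.N2=(dead,v1) | N2.N0=(alive,v0) N2.N1=(alive,v0) N2.N2=(dead,v1)
Op 7: N0 marks N1=alive -> (alive,v1)
Op 8: N1 marks N0=dead -> (dead,v1)
Op 9: N2 marks N1=suspect -> (suspect,v1)
Op 10: N2 marks N1=suspect -> (suspect,v2)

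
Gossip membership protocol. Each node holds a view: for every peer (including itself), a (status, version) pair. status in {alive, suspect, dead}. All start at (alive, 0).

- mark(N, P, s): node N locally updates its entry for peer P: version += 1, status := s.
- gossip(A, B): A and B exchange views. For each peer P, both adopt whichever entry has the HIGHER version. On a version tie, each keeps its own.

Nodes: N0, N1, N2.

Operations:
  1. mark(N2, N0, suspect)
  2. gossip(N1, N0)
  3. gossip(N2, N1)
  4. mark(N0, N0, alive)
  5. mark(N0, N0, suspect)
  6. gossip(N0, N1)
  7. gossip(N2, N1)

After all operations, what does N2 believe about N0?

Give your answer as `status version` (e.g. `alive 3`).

Op 1: N2 marks N0=suspect -> (suspect,v1)
Op 2: gossip N1<->N0 -> N1.N0=(alive,v0) N1.N1=(alive,v0) N1.N2=(alive,v0) | N0.N0=(alive,v0) N0.N1=(alive,v0) N0.N2=(alive,v0)
Op 3: gossip N2<->N1 -> N2.N0=(suspect,v1) N2.N1=(alive,v0) N2.N2=(alive,v0) | N1.N0=(suspect,v1) N1.N1=(alive,v0) N1.N2=(alive,v0)
Op 4: N0 marks N0=alive -> (alive,v1)
Op 5: N0 marks N0=suspect -> (suspect,v2)
Op 6: gossip N0<->N1 -> N0.N0=(suspect,v2) N0.N1=(alive,v0) N0.N2=(alive,v0) | N1.N0=(suspect,v2) N1.N1=(alive,v0) N1.N2=(alive,v0)
Op 7: gossip N2<->N1 -> N2.N0=(suspect,v2) N2.N1=(alive,v0) N2.N2=(alive,v0) | N1.N0=(suspect,v2) N1.N1=(alive,v0) N1.N2=(alive,v0)

Answer: suspect 2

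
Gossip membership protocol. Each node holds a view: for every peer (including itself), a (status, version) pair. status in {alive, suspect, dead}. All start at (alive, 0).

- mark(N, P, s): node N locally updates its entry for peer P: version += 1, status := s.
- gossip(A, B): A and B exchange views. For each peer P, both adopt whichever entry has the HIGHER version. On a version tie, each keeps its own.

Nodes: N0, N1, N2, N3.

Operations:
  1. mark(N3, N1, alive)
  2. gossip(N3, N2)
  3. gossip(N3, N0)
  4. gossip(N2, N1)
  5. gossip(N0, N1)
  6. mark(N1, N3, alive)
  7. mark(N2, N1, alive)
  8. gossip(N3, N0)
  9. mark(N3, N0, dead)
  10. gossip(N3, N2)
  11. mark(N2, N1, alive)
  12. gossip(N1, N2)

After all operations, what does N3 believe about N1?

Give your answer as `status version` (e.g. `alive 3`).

Op 1: N3 marks N1=alive -> (alive,v1)
Op 2: gossip N3<->N2 -> N3.N0=(alive,v0) N3.N1=(alive,v1) N3.N2=(alive,v0) N3.N3=(alive,v0) | N2.N0=(alive,v0) N2.N1=(alive,v1) N2.N2=(alive,v0) N2.N3=(alive,v0)
Op 3: gossip N3<->N0 -> N3.N0=(alive,v0) N3.N1=(alive,v1) N3.N2=(alive,v0) N3.N3=(alive,v0) | N0.N0=(alive,v0) N0.N1=(alive,v1) N0.N2=(alive,v0) N0.N3=(alive,v0)
Op 4: gossip N2<->N1 -> N2.N0=(alive,v0) N2.N1=(alive,v1) N2.N2=(alive,v0) N2.N3=(alive,v0) | N1.N0=(alive,v0) N1.N1=(alive,v1) N1.N2=(alive,v0) N1.N3=(alive,v0)
Op 5: gossip N0<->N1 -> N0.N0=(alive,v0) N0.N1=(alive,v1) N0.N2=(alive,v0) N0.N3=(alive,v0) | N1.N0=(alive,v0) N1.N1=(alive,v1) N1.N2=(alive,v0) N1.N3=(alive,v0)
Op 6: N1 marks N3=alive -> (alive,v1)
Op 7: N2 marks N1=alive -> (alive,v2)
Op 8: gossip N3<->N0 -> N3.N0=(alive,v0) N3.N1=(alive,v1) N3.N2=(alive,v0) N3.N3=(alive,v0) | N0.N0=(alive,v0) N0.N1=(alive,v1) N0.N2=(alive,v0) N0.N3=(alive,v0)
Op 9: N3 marks N0=dead -> (dead,v1)
Op 10: gossip N3<->N2 -> N3.N0=(dead,v1) N3.N1=(alive,v2) N3.N2=(alive,v0) N3.N3=(alive,v0) | N2.N0=(dead,v1) N2.N1=(alive,v2) N2.N2=(alive,v0) N2.N3=(alive,v0)
Op 11: N2 marks N1=alive -> (alive,v3)
Op 12: gossip N1<->N2 -> N1.N0=(dead,v1) N1.N1=(alive,v3) N1.N2=(alive,v0) N1.N3=(alive,v1) | N2.N0=(dead,v1) N2.N1=(alive,v3) N2.N2=(alive,v0) N2.N3=(alive,v1)

Answer: alive 2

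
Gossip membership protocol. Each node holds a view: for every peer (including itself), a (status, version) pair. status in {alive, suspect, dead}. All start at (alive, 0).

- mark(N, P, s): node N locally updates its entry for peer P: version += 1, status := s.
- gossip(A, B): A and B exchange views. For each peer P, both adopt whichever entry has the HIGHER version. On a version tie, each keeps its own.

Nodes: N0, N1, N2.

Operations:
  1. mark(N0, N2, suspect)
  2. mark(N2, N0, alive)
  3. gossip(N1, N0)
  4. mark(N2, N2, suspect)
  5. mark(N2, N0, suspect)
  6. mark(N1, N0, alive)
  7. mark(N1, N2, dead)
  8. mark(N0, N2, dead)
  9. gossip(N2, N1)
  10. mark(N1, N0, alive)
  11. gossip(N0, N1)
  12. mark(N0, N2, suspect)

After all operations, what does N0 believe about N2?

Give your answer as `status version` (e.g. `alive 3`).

Answer: suspect 3

Derivation:
Op 1: N0 marks N2=suspect -> (suspect,v1)
Op 2: N2 marks N0=alive -> (alive,v1)
Op 3: gossip N1<->N0 -> N1.N0=(alive,v0) N1.N1=(alive,v0) N1.N2=(suspect,v1) | N0.N0=(alive,v0) N0.N1=(alive,v0) N0.N2=(suspect,v1)
Op 4: N2 marks N2=suspect -> (suspect,v1)
Op 5: N2 marks N0=suspect -> (suspect,v2)
Op 6: N1 marks N0=alive -> (alive,v1)
Op 7: N1 marks N2=dead -> (dead,v2)
Op 8: N0 marks N2=dead -> (dead,v2)
Op 9: gossip N2<->N1 -> N2.N0=(suspect,v2) N2.N1=(alive,v0) N2.N2=(dead,v2) | N1.N0=(suspect,v2) N1.N1=(alive,v0) N1.N2=(dead,v2)
Op 10: N1 marks N0=alive -> (alive,v3)
Op 11: gossip N0<->N1 -> N0.N0=(alive,v3) N0.N1=(alive,v0) N0.N2=(dead,v2) | N1.N0=(alive,v3) N1.N1=(alive,v0) N1.N2=(dead,v2)
Op 12: N0 marks N2=suspect -> (suspect,v3)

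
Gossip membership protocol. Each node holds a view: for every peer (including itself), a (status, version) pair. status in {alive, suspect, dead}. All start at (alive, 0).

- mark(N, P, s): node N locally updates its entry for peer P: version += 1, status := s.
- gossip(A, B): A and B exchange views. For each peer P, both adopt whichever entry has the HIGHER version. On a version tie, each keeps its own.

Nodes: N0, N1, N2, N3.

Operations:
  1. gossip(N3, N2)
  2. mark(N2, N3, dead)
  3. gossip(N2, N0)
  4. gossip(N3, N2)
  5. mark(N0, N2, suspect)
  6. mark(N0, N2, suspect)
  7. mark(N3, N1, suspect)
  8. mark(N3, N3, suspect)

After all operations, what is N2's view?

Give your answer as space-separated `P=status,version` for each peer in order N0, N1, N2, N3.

Answer: N0=alive,0 N1=alive,0 N2=alive,0 N3=dead,1

Derivation:
Op 1: gossip N3<->N2 -> N3.N0=(alive,v0) N3.N1=(alive,v0) N3.N2=(alive,v0) N3.N3=(alive,v0) | N2.N0=(alive,v0) N2.N1=(alive,v0) N2.N2=(alive,v0) N2.N3=(alive,v0)
Op 2: N2 marks N3=dead -> (dead,v1)
Op 3: gossip N2<->N0 -> N2.N0=(alive,v0) N2.N1=(alive,v0) N2.N2=(alive,v0) N2.N3=(dead,v1) | N0.N0=(alive,v0) N0.N1=(alive,v0) N0.N2=(alive,v0) N0.N3=(dead,v1)
Op 4: gossip N3<->N2 -> N3.N0=(alive,v0) N3.N1=(alive,v0) N3.N2=(alive,v0) N3.N3=(dead,v1) | N2.N0=(alive,v0) N2.N1=(alive,v0) N2.N2=(alive,v0) N2.N3=(dead,v1)
Op 5: N0 marks N2=suspect -> (suspect,v1)
Op 6: N0 marks N2=suspect -> (suspect,v2)
Op 7: N3 marks N1=suspect -> (suspect,v1)
Op 8: N3 marks N3=suspect -> (suspect,v2)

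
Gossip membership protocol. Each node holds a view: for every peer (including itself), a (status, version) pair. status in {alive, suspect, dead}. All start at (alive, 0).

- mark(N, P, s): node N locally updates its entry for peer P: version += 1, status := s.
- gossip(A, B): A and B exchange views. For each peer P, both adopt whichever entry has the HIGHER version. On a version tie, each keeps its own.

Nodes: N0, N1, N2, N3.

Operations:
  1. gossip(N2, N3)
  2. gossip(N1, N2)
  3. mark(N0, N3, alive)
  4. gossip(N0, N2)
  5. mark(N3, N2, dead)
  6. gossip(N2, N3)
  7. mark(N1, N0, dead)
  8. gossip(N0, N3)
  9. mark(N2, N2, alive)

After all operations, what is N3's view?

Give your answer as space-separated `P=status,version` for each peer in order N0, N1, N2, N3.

Op 1: gossip N2<->N3 -> N2.N0=(alive,v0) N2.N1=(alive,v0) N2.N2=(alive,v0) N2.N3=(alive,v0) | N3.N0=(alive,v0) N3.N1=(alive,v0) N3.N2=(alive,v0) N3.N3=(alive,v0)
Op 2: gossip N1<->N2 -> N1.N0=(alive,v0) N1.N1=(alive,v0) N1.N2=(alive,v0) N1.N3=(alive,v0) | N2.N0=(alive,v0) N2.N1=(alive,v0) N2.N2=(alive,v0) N2.N3=(alive,v0)
Op 3: N0 marks N3=alive -> (alive,v1)
Op 4: gossip N0<->N2 -> N0.N0=(alive,v0) N0.N1=(alive,v0) N0.N2=(alive,v0) N0.N3=(alive,v1) | N2.N0=(alive,v0) N2.N1=(alive,v0) N2.N2=(alive,v0) N2.N3=(alive,v1)
Op 5: N3 marks N2=dead -> (dead,v1)
Op 6: gossip N2<->N3 -> N2.N0=(alive,v0) N2.N1=(alive,v0) N2.N2=(dead,v1) N2.N3=(alive,v1) | N3.N0=(alive,v0) N3.N1=(alive,v0) N3.N2=(dead,v1) N3.N3=(alive,v1)
Op 7: N1 marks N0=dead -> (dead,v1)
Op 8: gossip N0<->N3 -> N0.N0=(alive,v0) N0.N1=(alive,v0) N0.N2=(dead,v1) N0.N3=(alive,v1) | N3.N0=(alive,v0) N3.N1=(alive,v0) N3.N2=(dead,v1) N3.N3=(alive,v1)
Op 9: N2 marks N2=alive -> (alive,v2)

Answer: N0=alive,0 N1=alive,0 N2=dead,1 N3=alive,1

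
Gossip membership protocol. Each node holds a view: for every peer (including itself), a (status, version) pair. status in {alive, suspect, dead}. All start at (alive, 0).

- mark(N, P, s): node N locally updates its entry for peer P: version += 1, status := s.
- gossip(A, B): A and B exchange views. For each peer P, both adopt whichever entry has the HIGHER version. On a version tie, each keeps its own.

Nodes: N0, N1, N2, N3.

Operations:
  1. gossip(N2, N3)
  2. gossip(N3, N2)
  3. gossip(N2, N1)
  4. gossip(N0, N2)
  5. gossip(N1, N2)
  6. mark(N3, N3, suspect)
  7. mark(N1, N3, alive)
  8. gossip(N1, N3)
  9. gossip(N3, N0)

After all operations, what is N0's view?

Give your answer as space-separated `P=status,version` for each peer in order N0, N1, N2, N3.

Answer: N0=alive,0 N1=alive,0 N2=alive,0 N3=suspect,1

Derivation:
Op 1: gossip N2<->N3 -> N2.N0=(alive,v0) N2.N1=(alive,v0) N2.N2=(alive,v0) N2.N3=(alive,v0) | N3.N0=(alive,v0) N3.N1=(alive,v0) N3.N2=(alive,v0) N3.N3=(alive,v0)
Op 2: gossip N3<->N2 -> N3.N0=(alive,v0) N3.N1=(alive,v0) N3.N2=(alive,v0) N3.N3=(alive,v0) | N2.N0=(alive,v0) N2.N1=(alive,v0) N2.N2=(alive,v0) N2.N3=(alive,v0)
Op 3: gossip N2<->N1 -> N2.N0=(alive,v0) N2.N1=(alive,v0) N2.N2=(alive,v0) N2.N3=(alive,v0) | N1.N0=(alive,v0) N1.N1=(alive,v0) N1.N2=(alive,v0) N1.N3=(alive,v0)
Op 4: gossip N0<->N2 -> N0.N0=(alive,v0) N0.N1=(alive,v0) N0.N2=(alive,v0) N0.N3=(alive,v0) | N2.N0=(alive,v0) N2.N1=(alive,v0) N2.N2=(alive,v0) N2.N3=(alive,v0)
Op 5: gossip N1<->N2 -> N1.N0=(alive,v0) N1.N1=(alive,v0) N1.N2=(alive,v0) N1.N3=(alive,v0) | N2.N0=(alive,v0) N2.N1=(alive,v0) N2.N2=(alive,v0) N2.N3=(alive,v0)
Op 6: N3 marks N3=suspect -> (suspect,v1)
Op 7: N1 marks N3=alive -> (alive,v1)
Op 8: gossip N1<->N3 -> N1.N0=(alive,v0) N1.N1=(alive,v0) N1.N2=(alive,v0) N1.N3=(alive,v1) | N3.N0=(alive,v0) N3.N1=(alive,v0) N3.N2=(alive,v0) N3.N3=(suspect,v1)
Op 9: gossip N3<->N0 -> N3.N0=(alive,v0) N3.N1=(alive,v0) N3.N2=(alive,v0) N3.N3=(suspect,v1) | N0.N0=(alive,v0) N0.N1=(alive,v0) N0.N2=(alive,v0) N0.N3=(suspect,v1)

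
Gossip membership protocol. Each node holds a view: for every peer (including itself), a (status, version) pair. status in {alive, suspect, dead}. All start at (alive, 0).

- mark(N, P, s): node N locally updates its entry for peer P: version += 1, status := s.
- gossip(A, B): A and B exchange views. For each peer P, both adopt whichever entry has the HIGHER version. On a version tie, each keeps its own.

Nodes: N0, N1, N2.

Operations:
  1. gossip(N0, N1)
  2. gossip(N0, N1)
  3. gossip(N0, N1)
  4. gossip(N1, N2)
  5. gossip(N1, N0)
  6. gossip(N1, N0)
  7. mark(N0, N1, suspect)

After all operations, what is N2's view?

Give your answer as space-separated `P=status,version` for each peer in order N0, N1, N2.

Answer: N0=alive,0 N1=alive,0 N2=alive,0

Derivation:
Op 1: gossip N0<->N1 -> N0.N0=(alive,v0) N0.N1=(alive,v0) N0.N2=(alive,v0) | N1.N0=(alive,v0) N1.N1=(alive,v0) N1.N2=(alive,v0)
Op 2: gossip N0<->N1 -> N0.N0=(alive,v0) N0.N1=(alive,v0) N0.N2=(alive,v0) | N1.N0=(alive,v0) N1.N1=(alive,v0) N1.N2=(alive,v0)
Op 3: gossip N0<->N1 -> N0.N0=(alive,v0) N0.N1=(alive,v0) N0.N2=(alive,v0) | N1.N0=(alive,v0) N1.N1=(alive,v0) N1.N2=(alive,v0)
Op 4: gossip N1<->N2 -> N1.N0=(alive,v0) N1.N1=(alive,v0) N1.N2=(alive,v0) | N2.N0=(alive,v0) N2.N1=(alive,v0) N2.N2=(alive,v0)
Op 5: gossip N1<->N0 -> N1.N0=(alive,v0) N1.N1=(alive,v0) N1.N2=(alive,v0) | N0.N0=(alive,v0) N0.N1=(alive,v0) N0.N2=(alive,v0)
Op 6: gossip N1<->N0 -> N1.N0=(alive,v0) N1.N1=(alive,v0) N1.N2=(alive,v0) | N0.N0=(alive,v0) N0.N1=(alive,v0) N0.N2=(alive,v0)
Op 7: N0 marks N1=suspect -> (suspect,v1)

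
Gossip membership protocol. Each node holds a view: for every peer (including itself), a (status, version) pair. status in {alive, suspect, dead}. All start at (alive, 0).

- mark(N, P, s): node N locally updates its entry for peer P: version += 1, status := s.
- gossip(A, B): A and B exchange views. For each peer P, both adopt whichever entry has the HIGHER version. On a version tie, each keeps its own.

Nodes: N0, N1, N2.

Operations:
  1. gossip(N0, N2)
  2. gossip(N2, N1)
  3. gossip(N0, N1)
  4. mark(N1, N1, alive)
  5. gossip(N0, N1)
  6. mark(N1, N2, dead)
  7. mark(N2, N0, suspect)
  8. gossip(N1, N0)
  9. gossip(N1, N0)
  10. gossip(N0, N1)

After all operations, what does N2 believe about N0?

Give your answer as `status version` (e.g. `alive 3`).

Op 1: gossip N0<->N2 -> N0.N0=(alive,v0) N0.N1=(alive,v0) N0.N2=(alive,v0) | N2.N0=(alive,v0) N2.N1=(alive,v0) N2.N2=(alive,v0)
Op 2: gossip N2<->N1 -> N2.N0=(alive,v0) N2.N1=(alive,v0) N2.N2=(alive,v0) | N1.N0=(alive,v0) N1.N1=(alive,v0) N1.N2=(alive,v0)
Op 3: gossip N0<->N1 -> N0.N0=(alive,v0) N0.N1=(alive,v0) N0.N2=(alive,v0) | N1.N0=(alive,v0) N1.N1=(alive,v0) N1.N2=(alive,v0)
Op 4: N1 marks N1=alive -> (alive,v1)
Op 5: gossip N0<->N1 -> N0.N0=(alive,v0) N0.N1=(alive,v1) N0.N2=(alive,v0) | N1.N0=(alive,v0) N1.N1=(alive,v1) N1.N2=(alive,v0)
Op 6: N1 marks N2=dead -> (dead,v1)
Op 7: N2 marks N0=suspect -> (suspect,v1)
Op 8: gossip N1<->N0 -> N1.N0=(alive,v0) N1.N1=(alive,v1) N1.N2=(dead,v1) | N0.N0=(alive,v0) N0.N1=(alive,v1) N0.N2=(dead,v1)
Op 9: gossip N1<->N0 -> N1.N0=(alive,v0) N1.N1=(alive,v1) N1.N2=(dead,v1) | N0.N0=(alive,v0) N0.N1=(alive,v1) N0.N2=(dead,v1)
Op 10: gossip N0<->N1 -> N0.N0=(alive,v0) N0.N1=(alive,v1) N0.N2=(dead,v1) | N1.N0=(alive,v0) N1.N1=(alive,v1) N1.N2=(dead,v1)

Answer: suspect 1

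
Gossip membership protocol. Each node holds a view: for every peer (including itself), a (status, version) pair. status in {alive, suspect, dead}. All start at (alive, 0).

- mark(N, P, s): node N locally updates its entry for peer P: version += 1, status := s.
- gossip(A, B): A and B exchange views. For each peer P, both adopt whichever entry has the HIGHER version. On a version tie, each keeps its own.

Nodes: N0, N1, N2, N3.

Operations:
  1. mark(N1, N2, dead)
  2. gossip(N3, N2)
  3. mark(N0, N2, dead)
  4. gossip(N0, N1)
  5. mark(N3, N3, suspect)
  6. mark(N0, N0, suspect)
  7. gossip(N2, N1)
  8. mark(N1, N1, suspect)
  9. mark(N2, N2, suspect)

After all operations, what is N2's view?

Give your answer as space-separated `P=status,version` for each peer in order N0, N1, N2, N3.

Op 1: N1 marks N2=dead -> (dead,v1)
Op 2: gossip N3<->N2 -> N3.N0=(alive,v0) N3.N1=(alive,v0) N3.N2=(alive,v0) N3.N3=(alive,v0) | N2.N0=(alive,v0) N2.N1=(alive,v0) N2.N2=(alive,v0) N2.N3=(alive,v0)
Op 3: N0 marks N2=dead -> (dead,v1)
Op 4: gossip N0<->N1 -> N0.N0=(alive,v0) N0.N1=(alive,v0) N0.N2=(dead,v1) N0.N3=(alive,v0) | N1.N0=(alive,v0) N1.N1=(alive,v0) N1.N2=(dead,v1) N1.N3=(alive,v0)
Op 5: N3 marks N3=suspect -> (suspect,v1)
Op 6: N0 marks N0=suspect -> (suspect,v1)
Op 7: gossip N2<->N1 -> N2.N0=(alive,v0) N2.N1=(alive,v0) N2.N2=(dead,v1) N2.N3=(alive,v0) | N1.N0=(alive,v0) N1.N1=(alive,v0) N1.N2=(dead,v1) N1.N3=(alive,v0)
Op 8: N1 marks N1=suspect -> (suspect,v1)
Op 9: N2 marks N2=suspect -> (suspect,v2)

Answer: N0=alive,0 N1=alive,0 N2=suspect,2 N3=alive,0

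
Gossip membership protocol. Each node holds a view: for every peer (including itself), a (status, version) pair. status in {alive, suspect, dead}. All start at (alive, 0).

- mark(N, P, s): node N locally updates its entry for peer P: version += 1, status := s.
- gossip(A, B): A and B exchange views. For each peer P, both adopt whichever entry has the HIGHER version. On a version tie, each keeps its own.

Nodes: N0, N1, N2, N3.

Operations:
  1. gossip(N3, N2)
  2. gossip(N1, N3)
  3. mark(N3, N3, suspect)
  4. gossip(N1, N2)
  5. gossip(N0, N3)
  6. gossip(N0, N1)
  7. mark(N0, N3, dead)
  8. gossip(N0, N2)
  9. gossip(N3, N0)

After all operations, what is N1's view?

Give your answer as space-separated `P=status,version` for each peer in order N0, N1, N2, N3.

Answer: N0=alive,0 N1=alive,0 N2=alive,0 N3=suspect,1

Derivation:
Op 1: gossip N3<->N2 -> N3.N0=(alive,v0) N3.N1=(alive,v0) N3.N2=(alive,v0) N3.N3=(alive,v0) | N2.N0=(alive,v0) N2.N1=(alive,v0) N2.N2=(alive,v0) N2.N3=(alive,v0)
Op 2: gossip N1<->N3 -> N1.N0=(alive,v0) N1.N1=(alive,v0) N1.N2=(alive,v0) N1.N3=(alive,v0) | N3.N0=(alive,v0) N3.N1=(alive,v0) N3.N2=(alive,v0) N3.N3=(alive,v0)
Op 3: N3 marks N3=suspect -> (suspect,v1)
Op 4: gossip N1<->N2 -> N1.N0=(alive,v0) N1.N1=(alive,v0) N1.N2=(alive,v0) N1.N3=(alive,v0) | N2.N0=(alive,v0) N2.N1=(alive,v0) N2.N2=(alive,v0) N2.N3=(alive,v0)
Op 5: gossip N0<->N3 -> N0.N0=(alive,v0) N0.N1=(alive,v0) N0.N2=(alive,v0) N0.N3=(suspect,v1) | N3.N0=(alive,v0) N3.N1=(alive,v0) N3.N2=(alive,v0) N3.N3=(suspect,v1)
Op 6: gossip N0<->N1 -> N0.N0=(alive,v0) N0.N1=(alive,v0) N0.N2=(alive,v0) N0.N3=(suspect,v1) | N1.N0=(alive,v0) N1.N1=(alive,v0) N1.N2=(alive,v0) N1.N3=(suspect,v1)
Op 7: N0 marks N3=dead -> (dead,v2)
Op 8: gossip N0<->N2 -> N0.N0=(alive,v0) N0.N1=(alive,v0) N0.N2=(alive,v0) N0.N3=(dead,v2) | N2.N0=(alive,v0) N2.N1=(alive,v0) N2.N2=(alive,v0) N2.N3=(dead,v2)
Op 9: gossip N3<->N0 -> N3.N0=(alive,v0) N3.N1=(alive,v0) N3.N2=(alive,v0) N3.N3=(dead,v2) | N0.N0=(alive,v0) N0.N1=(alive,v0) N0.N2=(alive,v0) N0.N3=(dead,v2)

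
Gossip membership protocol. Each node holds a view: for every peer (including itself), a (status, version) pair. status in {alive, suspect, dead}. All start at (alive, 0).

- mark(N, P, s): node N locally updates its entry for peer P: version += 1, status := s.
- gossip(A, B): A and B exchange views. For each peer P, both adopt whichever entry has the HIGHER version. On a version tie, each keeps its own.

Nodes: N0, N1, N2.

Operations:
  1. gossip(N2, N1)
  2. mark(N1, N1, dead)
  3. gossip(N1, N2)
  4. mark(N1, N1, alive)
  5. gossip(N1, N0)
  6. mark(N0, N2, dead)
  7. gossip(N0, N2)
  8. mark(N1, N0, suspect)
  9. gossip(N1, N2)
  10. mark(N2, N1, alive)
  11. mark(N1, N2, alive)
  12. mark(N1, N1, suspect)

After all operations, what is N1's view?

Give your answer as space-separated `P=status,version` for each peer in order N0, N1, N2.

Op 1: gossip N2<->N1 -> N2.N0=(alive,v0) N2.N1=(alive,v0) N2.N2=(alive,v0) | N1.N0=(alive,v0) N1.N1=(alive,v0) N1.N2=(alive,v0)
Op 2: N1 marks N1=dead -> (dead,v1)
Op 3: gossip N1<->N2 -> N1.N0=(alive,v0) N1.N1=(dead,v1) N1.N2=(alive,v0) | N2.N0=(alive,v0) N2.N1=(dead,v1) N2.N2=(alive,v0)
Op 4: N1 marks N1=alive -> (alive,v2)
Op 5: gossip N1<->N0 -> N1.N0=(alive,v0) N1.N1=(alive,v2) N1.N2=(alive,v0) | N0.N0=(alive,v0) N0.N1=(alive,v2) N0.N2=(alive,v0)
Op 6: N0 marks N2=dead -> (dead,v1)
Op 7: gossip N0<->N2 -> N0.N0=(alive,v0) N0.N1=(alive,v2) N0.N2=(dead,v1) | N2.N0=(alive,v0) N2.N1=(alive,v2) N2.N2=(dead,v1)
Op 8: N1 marks N0=suspect -> (suspect,v1)
Op 9: gossip N1<->N2 -> N1.N0=(suspect,v1) N1.N1=(alive,v2) N1.N2=(dead,v1) | N2.N0=(suspect,v1) N2.N1=(alive,v2) N2.N2=(dead,v1)
Op 10: N2 marks N1=alive -> (alive,v3)
Op 11: N1 marks N2=alive -> (alive,v2)
Op 12: N1 marks N1=suspect -> (suspect,v3)

Answer: N0=suspect,1 N1=suspect,3 N2=alive,2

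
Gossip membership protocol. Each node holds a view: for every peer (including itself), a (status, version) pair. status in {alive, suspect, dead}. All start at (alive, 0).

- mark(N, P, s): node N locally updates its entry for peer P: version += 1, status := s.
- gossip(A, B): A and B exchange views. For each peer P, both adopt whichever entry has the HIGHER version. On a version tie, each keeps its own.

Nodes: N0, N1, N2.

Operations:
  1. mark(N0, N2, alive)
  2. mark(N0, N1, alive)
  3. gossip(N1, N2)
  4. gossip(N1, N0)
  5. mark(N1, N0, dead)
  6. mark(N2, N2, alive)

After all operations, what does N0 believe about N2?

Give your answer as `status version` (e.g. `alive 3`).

Answer: alive 1

Derivation:
Op 1: N0 marks N2=alive -> (alive,v1)
Op 2: N0 marks N1=alive -> (alive,v1)
Op 3: gossip N1<->N2 -> N1.N0=(alive,v0) N1.N1=(alive,v0) N1.N2=(alive,v0) | N2.N0=(alive,v0) N2.N1=(alive,v0) N2.N2=(alive,v0)
Op 4: gossip N1<->N0 -> N1.N0=(alive,v0) N1.N1=(alive,v1) N1.N2=(alive,v1) | N0.N0=(alive,v0) N0.N1=(alive,v1) N0.N2=(alive,v1)
Op 5: N1 marks N0=dead -> (dead,v1)
Op 6: N2 marks N2=alive -> (alive,v1)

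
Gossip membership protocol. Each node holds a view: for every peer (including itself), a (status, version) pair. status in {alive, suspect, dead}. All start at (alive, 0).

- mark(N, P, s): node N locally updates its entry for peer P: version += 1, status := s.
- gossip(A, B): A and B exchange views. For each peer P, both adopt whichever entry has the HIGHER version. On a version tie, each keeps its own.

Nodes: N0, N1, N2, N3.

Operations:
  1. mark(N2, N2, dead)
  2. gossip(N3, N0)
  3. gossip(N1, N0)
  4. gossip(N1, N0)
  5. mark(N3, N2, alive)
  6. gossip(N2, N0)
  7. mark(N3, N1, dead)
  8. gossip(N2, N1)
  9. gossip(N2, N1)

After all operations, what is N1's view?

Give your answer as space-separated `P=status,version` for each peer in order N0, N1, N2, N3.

Answer: N0=alive,0 N1=alive,0 N2=dead,1 N3=alive,0

Derivation:
Op 1: N2 marks N2=dead -> (dead,v1)
Op 2: gossip N3<->N0 -> N3.N0=(alive,v0) N3.N1=(alive,v0) N3.N2=(alive,v0) N3.N3=(alive,v0) | N0.N0=(alive,v0) N0.N1=(alive,v0) N0.N2=(alive,v0) N0.N3=(alive,v0)
Op 3: gossip N1<->N0 -> N1.N0=(alive,v0) N1.N1=(alive,v0) N1.N2=(alive,v0) N1.N3=(alive,v0) | N0.N0=(alive,v0) N0.N1=(alive,v0) N0.N2=(alive,v0) N0.N3=(alive,v0)
Op 4: gossip N1<->N0 -> N1.N0=(alive,v0) N1.N1=(alive,v0) N1.N2=(alive,v0) N1.N3=(alive,v0) | N0.N0=(alive,v0) N0.N1=(alive,v0) N0.N2=(alive,v0) N0.N3=(alive,v0)
Op 5: N3 marks N2=alive -> (alive,v1)
Op 6: gossip N2<->N0 -> N2.N0=(alive,v0) N2.N1=(alive,v0) N2.N2=(dead,v1) N2.N3=(alive,v0) | N0.N0=(alive,v0) N0.N1=(alive,v0) N0.N2=(dead,v1) N0.N3=(alive,v0)
Op 7: N3 marks N1=dead -> (dead,v1)
Op 8: gossip N2<->N1 -> N2.N0=(alive,v0) N2.N1=(alive,v0) N2.N2=(dead,v1) N2.N3=(alive,v0) | N1.N0=(alive,v0) N1.N1=(alive,v0) N1.N2=(dead,v1) N1.N3=(alive,v0)
Op 9: gossip N2<->N1 -> N2.N0=(alive,v0) N2.N1=(alive,v0) N2.N2=(dead,v1) N2.N3=(alive,v0) | N1.N0=(alive,v0) N1.N1=(alive,v0) N1.N2=(dead,v1) N1.N3=(alive,v0)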